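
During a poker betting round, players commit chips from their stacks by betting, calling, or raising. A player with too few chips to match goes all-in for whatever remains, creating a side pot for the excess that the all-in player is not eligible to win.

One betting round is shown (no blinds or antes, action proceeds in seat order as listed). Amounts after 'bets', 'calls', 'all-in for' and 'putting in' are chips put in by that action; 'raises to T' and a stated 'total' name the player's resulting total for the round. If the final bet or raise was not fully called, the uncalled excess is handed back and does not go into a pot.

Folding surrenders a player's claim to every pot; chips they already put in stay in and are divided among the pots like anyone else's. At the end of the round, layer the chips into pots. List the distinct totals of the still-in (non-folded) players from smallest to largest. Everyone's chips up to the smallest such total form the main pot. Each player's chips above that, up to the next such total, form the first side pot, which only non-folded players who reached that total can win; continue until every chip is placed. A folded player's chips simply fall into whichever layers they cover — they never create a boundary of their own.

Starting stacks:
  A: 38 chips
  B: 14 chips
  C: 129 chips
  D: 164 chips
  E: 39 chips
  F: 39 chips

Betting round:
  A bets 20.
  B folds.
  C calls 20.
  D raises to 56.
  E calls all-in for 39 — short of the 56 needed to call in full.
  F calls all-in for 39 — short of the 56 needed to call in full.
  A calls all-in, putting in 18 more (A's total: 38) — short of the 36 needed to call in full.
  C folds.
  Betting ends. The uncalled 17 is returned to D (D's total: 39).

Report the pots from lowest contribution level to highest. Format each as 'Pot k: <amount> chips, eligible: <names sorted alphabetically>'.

Pot 1: 172 chips, eligible: A, D, E, F
Pot 2: 3 chips, eligible: D, E, F

Derivation:
Contributions (after 17 returned to D): A=38, C=20, D=39, E=39, F=39
Folded: B, C
Pot levels (distinct totals of non-folded players): 38, 39
Layer 1-38: A 38 + C 20 + D 38 + E 38 + F 38 = 172 chips; eligible A, D, E, F
Layer 39-39: 1 each from D, E, F = 1*3 = 3 chips; eligible D, E, F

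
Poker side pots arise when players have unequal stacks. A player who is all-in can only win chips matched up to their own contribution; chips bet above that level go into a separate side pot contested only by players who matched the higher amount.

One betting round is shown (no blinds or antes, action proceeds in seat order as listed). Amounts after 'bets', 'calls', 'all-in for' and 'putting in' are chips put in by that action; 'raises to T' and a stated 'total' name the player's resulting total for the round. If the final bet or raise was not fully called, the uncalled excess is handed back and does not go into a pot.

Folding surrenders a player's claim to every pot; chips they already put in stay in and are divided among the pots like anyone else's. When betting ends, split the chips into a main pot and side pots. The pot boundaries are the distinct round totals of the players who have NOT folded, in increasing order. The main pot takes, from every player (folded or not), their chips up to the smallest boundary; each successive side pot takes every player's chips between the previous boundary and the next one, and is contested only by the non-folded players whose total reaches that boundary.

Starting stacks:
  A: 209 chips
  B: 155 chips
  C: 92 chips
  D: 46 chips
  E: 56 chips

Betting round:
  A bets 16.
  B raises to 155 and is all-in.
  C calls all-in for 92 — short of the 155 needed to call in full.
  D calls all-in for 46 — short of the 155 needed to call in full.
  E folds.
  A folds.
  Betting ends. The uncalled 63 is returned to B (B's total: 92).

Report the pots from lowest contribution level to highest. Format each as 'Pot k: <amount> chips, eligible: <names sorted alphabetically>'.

Contributions (after 63 returned to B): A=16, B=92, C=92, D=46
Folded: A, E
Pot levels (distinct totals of non-folded players): 46, 92
Layer 1-46: A 16 + B 46 + C 46 + D 46 = 154 chips; eligible B, C, D
Layer 47-92: 46 each from B, C = 46*2 = 92 chips; eligible B, C

Pot 1: 154 chips, eligible: B, C, D
Pot 2: 92 chips, eligible: B, C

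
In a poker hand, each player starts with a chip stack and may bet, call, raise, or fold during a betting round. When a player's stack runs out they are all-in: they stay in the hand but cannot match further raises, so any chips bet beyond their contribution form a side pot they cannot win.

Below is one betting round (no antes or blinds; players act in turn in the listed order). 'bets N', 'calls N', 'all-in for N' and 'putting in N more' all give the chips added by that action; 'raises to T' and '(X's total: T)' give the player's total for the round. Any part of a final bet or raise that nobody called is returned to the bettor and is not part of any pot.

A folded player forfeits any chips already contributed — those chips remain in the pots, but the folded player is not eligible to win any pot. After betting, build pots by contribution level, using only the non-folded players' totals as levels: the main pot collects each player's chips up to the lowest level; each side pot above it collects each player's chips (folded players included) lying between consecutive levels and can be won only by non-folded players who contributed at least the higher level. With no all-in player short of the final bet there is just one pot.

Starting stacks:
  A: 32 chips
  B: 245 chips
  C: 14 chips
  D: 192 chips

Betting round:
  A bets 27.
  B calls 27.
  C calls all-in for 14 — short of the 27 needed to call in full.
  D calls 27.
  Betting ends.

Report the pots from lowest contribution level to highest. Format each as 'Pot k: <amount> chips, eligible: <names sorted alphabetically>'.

Pot 1: 56 chips, eligible: A, B, C, D
Pot 2: 39 chips, eligible: A, B, D

Derivation:
Contributions: A=27, B=27, C=14, D=27
Pot levels (distinct totals of non-folded players): 14, 27
Layer 1-14: 14 each from A, B, C, D = 14*4 = 56 chips; eligible A, B, C, D
Layer 15-27: 13 each from A, B, D = 13*3 = 39 chips; eligible A, B, D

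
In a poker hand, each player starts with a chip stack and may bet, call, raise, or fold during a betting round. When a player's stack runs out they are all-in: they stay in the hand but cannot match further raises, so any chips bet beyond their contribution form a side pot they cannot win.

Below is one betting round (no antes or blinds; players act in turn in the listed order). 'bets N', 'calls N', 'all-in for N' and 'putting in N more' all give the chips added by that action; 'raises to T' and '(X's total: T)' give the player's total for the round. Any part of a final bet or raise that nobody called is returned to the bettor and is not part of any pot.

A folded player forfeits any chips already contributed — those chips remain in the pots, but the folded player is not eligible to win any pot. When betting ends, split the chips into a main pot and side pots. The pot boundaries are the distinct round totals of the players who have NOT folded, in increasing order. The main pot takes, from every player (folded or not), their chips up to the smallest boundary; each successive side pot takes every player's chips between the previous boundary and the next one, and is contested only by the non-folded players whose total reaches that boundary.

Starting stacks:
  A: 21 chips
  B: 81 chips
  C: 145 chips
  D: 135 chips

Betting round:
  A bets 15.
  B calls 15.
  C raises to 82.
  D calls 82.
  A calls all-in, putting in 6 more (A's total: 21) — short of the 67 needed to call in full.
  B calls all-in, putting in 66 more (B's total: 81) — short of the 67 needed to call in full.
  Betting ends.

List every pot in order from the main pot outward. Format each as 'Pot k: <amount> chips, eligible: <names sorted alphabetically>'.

Contributions: A=21, B=81, C=82, D=82
Pot levels (distinct totals of non-folded players): 21, 81, 82
Layer 1-21: 21 each from A, B, C, D = 21*4 = 84 chips; eligible A, B, C, D
Layer 22-81: 60 each from B, C, D = 60*3 = 180 chips; eligible B, C, D
Layer 82-82: 1 each from C, D = 1*2 = 2 chips; eligible C, D

Pot 1: 84 chips, eligible: A, B, C, D
Pot 2: 180 chips, eligible: B, C, D
Pot 3: 2 chips, eligible: C, D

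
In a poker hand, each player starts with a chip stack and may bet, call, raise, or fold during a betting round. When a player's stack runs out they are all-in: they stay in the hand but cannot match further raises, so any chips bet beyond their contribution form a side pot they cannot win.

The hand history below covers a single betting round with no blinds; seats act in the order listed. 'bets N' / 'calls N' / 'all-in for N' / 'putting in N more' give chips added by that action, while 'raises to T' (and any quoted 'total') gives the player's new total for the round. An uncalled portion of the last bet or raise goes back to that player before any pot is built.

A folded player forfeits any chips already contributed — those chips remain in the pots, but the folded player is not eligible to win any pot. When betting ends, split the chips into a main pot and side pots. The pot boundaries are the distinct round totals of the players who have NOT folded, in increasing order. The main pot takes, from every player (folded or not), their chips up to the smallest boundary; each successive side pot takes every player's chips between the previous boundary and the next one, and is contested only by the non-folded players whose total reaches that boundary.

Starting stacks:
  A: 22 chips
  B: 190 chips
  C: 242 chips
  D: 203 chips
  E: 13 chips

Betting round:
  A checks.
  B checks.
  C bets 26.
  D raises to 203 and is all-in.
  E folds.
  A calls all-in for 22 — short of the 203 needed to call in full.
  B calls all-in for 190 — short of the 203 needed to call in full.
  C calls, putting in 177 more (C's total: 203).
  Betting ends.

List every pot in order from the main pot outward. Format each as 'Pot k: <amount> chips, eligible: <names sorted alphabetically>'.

Pot 1: 88 chips, eligible: A, B, C, D
Pot 2: 504 chips, eligible: B, C, D
Pot 3: 26 chips, eligible: C, D

Derivation:
Contributions: A=22, B=190, C=203, D=203
Folded: E
Pot levels (distinct totals of non-folded players): 22, 190, 203
Layer 1-22: 22 each from A, B, C, D = 22*4 = 88 chips; eligible A, B, C, D
Layer 23-190: 168 each from B, C, D = 168*3 = 504 chips; eligible B, C, D
Layer 191-203: 13 each from C, D = 13*2 = 26 chips; eligible C, D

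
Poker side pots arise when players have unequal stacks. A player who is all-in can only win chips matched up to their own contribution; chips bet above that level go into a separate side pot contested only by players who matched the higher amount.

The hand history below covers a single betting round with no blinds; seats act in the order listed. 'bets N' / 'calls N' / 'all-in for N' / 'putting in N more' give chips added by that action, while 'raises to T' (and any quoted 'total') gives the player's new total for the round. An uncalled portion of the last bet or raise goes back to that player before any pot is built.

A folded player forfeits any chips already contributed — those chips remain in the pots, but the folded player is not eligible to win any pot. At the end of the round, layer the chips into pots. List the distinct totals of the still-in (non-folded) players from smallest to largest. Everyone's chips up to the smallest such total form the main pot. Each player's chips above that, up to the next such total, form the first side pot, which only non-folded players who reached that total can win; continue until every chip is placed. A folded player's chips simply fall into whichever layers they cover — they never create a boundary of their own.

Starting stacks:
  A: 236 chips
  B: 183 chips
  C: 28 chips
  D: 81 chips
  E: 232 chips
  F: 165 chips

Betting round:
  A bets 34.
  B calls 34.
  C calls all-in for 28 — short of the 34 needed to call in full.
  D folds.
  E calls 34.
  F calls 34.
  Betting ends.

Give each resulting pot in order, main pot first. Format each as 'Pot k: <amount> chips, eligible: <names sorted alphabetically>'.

Pot 1: 140 chips, eligible: A, B, C, E, F
Pot 2: 24 chips, eligible: A, B, E, F

Derivation:
Contributions: A=34, B=34, C=28, E=34, F=34
Folded: D
Pot levels (distinct totals of non-folded players): 28, 34
Layer 1-28: 28 each from A, B, C, E, F = 28*5 = 140 chips; eligible A, B, C, E, F
Layer 29-34: 6 each from A, B, E, F = 6*4 = 24 chips; eligible A, B, E, F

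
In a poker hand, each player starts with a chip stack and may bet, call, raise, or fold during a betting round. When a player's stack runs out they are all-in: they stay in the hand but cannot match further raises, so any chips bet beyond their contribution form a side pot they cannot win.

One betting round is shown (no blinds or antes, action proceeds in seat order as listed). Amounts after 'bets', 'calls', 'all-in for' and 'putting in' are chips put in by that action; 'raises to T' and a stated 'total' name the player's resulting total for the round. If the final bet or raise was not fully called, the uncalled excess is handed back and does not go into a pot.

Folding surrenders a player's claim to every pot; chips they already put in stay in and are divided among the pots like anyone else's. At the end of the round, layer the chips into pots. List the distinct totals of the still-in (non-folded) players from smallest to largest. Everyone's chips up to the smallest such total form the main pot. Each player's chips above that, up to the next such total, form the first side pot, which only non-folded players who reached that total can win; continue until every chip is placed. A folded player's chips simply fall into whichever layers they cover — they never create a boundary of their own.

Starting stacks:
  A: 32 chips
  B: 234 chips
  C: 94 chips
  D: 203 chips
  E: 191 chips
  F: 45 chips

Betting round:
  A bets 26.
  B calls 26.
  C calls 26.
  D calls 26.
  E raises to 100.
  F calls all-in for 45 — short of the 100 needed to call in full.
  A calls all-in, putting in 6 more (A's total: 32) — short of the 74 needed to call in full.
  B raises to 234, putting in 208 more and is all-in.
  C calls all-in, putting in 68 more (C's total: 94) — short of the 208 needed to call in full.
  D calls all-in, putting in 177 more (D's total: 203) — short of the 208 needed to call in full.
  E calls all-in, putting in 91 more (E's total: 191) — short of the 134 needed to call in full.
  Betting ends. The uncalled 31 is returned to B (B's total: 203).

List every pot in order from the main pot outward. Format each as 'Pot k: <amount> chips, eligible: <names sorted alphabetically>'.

Pot 1: 192 chips, eligible: A, B, C, D, E, F
Pot 2: 65 chips, eligible: B, C, D, E, F
Pot 3: 196 chips, eligible: B, C, D, E
Pot 4: 291 chips, eligible: B, D, E
Pot 5: 24 chips, eligible: B, D

Derivation:
Contributions (after 31 returned to B): A=32, B=203, C=94, D=203, E=191, F=45
Pot levels (distinct totals of non-folded players): 32, 45, 94, 191, 203
Layer 1-32: 32 each from A, B, C, D, E, F = 32*6 = 192 chips; eligible A, B, C, D, E, F
Layer 33-45: 13 each from B, C, D, E, F = 13*5 = 65 chips; eligible B, C, D, E, F
Layer 46-94: 49 each from B, C, D, E = 49*4 = 196 chips; eligible B, C, D, E
Layer 95-191: 97 each from B, D, E = 97*3 = 291 chips; eligible B, D, E
Layer 192-203: 12 each from B, D = 12*2 = 24 chips; eligible B, D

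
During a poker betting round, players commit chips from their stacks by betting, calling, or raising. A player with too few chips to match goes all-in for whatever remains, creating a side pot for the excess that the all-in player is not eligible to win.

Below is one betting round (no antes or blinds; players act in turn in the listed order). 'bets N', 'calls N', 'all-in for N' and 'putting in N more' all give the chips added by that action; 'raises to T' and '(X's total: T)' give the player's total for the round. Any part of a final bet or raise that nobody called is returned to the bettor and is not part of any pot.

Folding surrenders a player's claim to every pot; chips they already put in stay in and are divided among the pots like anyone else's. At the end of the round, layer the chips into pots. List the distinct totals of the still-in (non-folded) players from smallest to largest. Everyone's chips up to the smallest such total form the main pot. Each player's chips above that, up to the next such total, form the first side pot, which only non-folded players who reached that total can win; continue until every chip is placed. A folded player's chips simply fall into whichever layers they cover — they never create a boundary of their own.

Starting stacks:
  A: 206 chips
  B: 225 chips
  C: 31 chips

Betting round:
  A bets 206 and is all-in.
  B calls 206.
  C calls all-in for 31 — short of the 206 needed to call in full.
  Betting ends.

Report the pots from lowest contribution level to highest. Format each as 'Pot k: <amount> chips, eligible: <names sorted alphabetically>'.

Pot 1: 93 chips, eligible: A, B, C
Pot 2: 350 chips, eligible: A, B

Derivation:
Contributions: A=206, B=206, C=31
Pot levels (distinct totals of non-folded players): 31, 206
Layer 1-31: 31 each from A, B, C = 31*3 = 93 chips; eligible A, B, C
Layer 32-206: 175 each from A, B = 175*2 = 350 chips; eligible A, B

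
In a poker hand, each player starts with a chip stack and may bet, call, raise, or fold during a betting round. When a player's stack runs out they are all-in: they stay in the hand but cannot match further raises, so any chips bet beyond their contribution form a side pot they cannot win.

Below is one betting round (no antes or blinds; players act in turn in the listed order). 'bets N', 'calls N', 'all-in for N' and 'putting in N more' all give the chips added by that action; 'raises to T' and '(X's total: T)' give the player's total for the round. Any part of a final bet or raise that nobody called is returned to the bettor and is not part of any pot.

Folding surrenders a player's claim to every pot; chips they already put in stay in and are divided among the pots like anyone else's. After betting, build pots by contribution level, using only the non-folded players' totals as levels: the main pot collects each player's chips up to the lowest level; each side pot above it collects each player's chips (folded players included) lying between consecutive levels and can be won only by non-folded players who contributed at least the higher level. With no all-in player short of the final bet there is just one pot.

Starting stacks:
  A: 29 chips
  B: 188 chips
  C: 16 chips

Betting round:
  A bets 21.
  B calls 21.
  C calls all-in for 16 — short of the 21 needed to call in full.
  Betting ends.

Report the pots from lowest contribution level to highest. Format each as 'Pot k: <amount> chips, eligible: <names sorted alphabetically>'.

Pot 1: 48 chips, eligible: A, B, C
Pot 2: 10 chips, eligible: A, B

Derivation:
Contributions: A=21, B=21, C=16
Pot levels (distinct totals of non-folded players): 16, 21
Layer 1-16: 16 each from A, B, C = 16*3 = 48 chips; eligible A, B, C
Layer 17-21: 5 each from A, B = 5*2 = 10 chips; eligible A, B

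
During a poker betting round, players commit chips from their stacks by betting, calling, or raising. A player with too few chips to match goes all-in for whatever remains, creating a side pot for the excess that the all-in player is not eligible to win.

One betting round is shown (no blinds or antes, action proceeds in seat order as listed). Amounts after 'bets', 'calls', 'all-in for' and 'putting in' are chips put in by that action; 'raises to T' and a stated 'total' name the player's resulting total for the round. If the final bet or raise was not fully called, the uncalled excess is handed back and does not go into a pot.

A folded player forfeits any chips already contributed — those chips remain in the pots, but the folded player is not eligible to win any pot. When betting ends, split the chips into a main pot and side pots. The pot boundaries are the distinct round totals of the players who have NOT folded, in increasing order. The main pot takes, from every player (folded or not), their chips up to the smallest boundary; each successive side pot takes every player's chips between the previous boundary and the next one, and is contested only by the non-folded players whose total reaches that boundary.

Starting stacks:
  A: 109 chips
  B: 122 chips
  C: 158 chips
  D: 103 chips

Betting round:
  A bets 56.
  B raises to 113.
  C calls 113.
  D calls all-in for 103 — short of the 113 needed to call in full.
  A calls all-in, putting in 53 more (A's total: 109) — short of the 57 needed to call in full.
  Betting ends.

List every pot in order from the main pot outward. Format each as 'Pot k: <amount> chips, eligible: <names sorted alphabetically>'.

Contributions: A=109, B=113, C=113, D=103
Pot levels (distinct totals of non-folded players): 103, 109, 113
Layer 1-103: 103 each from A, B, C, D = 103*4 = 412 chips; eligible A, B, C, D
Layer 104-109: 6 each from A, B, C = 6*3 = 18 chips; eligible A, B, C
Layer 110-113: 4 each from B, C = 4*2 = 8 chips; eligible B, C

Pot 1: 412 chips, eligible: A, B, C, D
Pot 2: 18 chips, eligible: A, B, C
Pot 3: 8 chips, eligible: B, C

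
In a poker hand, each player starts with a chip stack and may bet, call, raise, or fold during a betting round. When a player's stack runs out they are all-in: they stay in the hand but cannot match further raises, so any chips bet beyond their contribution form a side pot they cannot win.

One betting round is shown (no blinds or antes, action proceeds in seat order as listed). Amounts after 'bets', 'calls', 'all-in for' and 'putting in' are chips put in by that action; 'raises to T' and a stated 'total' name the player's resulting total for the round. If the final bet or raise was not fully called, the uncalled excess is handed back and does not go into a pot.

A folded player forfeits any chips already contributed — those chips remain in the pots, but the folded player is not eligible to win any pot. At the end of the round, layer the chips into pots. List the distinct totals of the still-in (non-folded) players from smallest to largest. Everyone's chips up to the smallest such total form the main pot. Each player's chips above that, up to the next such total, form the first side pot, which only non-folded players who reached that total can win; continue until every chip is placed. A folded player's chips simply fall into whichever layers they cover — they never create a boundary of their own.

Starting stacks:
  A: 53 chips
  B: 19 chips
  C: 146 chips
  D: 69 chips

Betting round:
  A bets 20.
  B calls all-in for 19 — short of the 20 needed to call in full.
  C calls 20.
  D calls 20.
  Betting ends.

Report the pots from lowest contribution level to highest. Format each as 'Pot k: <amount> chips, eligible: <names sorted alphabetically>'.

Pot 1: 76 chips, eligible: A, B, C, D
Pot 2: 3 chips, eligible: A, C, D

Derivation:
Contributions: A=20, B=19, C=20, D=20
Pot levels (distinct totals of non-folded players): 19, 20
Layer 1-19: 19 each from A, B, C, D = 19*4 = 76 chips; eligible A, B, C, D
Layer 20-20: 1 each from A, C, D = 1*3 = 3 chips; eligible A, C, D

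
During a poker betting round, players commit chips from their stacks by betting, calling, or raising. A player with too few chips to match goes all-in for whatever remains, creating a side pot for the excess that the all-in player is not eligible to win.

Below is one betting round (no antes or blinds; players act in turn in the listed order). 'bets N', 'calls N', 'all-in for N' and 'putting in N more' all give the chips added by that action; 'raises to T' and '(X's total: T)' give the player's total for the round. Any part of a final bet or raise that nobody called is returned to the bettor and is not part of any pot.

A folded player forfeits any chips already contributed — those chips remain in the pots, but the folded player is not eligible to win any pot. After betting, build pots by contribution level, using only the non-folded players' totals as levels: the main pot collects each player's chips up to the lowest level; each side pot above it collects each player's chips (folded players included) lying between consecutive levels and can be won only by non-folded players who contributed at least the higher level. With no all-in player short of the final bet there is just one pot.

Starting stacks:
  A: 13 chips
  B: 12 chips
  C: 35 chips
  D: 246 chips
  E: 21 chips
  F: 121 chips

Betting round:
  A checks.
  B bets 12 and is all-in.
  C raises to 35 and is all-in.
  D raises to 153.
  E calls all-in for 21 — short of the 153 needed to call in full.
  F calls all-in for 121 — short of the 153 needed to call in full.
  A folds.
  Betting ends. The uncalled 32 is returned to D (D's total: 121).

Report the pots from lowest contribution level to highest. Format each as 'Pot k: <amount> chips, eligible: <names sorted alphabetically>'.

Pot 1: 60 chips, eligible: B, C, D, E, F
Pot 2: 36 chips, eligible: C, D, E, F
Pot 3: 42 chips, eligible: C, D, F
Pot 4: 172 chips, eligible: D, F

Derivation:
Contributions (after 32 returned to D): B=12, C=35, D=121, E=21, F=121
Folded: A
Pot levels (distinct totals of non-folded players): 12, 21, 35, 121
Layer 1-12: 12 each from B, C, D, E, F = 12*5 = 60 chips; eligible B, C, D, E, F
Layer 13-21: 9 each from C, D, E, F = 9*4 = 36 chips; eligible C, D, E, F
Layer 22-35: 14 each from C, D, F = 14*3 = 42 chips; eligible C, D, F
Layer 36-121: 86 each from D, F = 86*2 = 172 chips; eligible D, F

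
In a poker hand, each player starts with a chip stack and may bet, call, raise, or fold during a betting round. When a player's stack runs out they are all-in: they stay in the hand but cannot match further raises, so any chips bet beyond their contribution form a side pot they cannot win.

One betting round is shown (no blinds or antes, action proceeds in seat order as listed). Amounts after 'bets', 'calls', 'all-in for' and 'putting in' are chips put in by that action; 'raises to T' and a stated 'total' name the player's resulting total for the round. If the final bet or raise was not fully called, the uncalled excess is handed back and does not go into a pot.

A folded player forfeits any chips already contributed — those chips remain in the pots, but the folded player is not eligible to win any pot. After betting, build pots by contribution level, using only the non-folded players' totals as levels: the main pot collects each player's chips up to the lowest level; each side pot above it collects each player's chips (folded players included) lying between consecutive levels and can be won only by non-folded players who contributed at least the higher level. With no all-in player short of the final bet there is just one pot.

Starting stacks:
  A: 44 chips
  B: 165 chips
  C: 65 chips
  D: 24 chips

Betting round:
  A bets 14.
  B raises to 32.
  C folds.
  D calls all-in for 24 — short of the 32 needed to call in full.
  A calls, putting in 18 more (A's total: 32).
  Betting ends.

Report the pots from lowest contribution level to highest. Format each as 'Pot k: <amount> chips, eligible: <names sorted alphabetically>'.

Pot 1: 72 chips, eligible: A, B, D
Pot 2: 16 chips, eligible: A, B

Derivation:
Contributions: A=32, B=32, D=24
Folded: C
Pot levels (distinct totals of non-folded players): 24, 32
Layer 1-24: 24 each from A, B, D = 24*3 = 72 chips; eligible A, B, D
Layer 25-32: 8 each from A, B = 8*2 = 16 chips; eligible A, B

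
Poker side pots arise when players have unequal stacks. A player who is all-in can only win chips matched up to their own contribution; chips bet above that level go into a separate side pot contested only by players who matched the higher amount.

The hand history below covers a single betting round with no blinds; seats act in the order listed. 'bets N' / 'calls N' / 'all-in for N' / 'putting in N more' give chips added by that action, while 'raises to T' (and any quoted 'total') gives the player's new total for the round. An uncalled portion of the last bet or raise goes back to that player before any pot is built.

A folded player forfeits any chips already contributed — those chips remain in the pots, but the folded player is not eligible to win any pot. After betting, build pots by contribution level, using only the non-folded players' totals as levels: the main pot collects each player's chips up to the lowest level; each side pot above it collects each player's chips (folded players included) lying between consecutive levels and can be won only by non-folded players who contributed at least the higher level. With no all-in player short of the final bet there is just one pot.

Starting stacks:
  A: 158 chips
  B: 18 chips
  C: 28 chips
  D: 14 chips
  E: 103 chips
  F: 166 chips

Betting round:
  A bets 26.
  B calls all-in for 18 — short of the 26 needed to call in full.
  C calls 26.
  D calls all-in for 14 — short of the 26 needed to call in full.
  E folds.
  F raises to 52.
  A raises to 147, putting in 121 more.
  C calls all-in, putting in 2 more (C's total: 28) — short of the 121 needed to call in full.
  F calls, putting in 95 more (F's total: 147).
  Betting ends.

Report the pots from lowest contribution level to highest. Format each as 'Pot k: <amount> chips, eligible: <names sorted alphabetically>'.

Contributions: A=147, B=18, C=28, D=14, F=147
Folded: E
Pot levels (distinct totals of non-folded players): 14, 18, 28, 147
Layer 1-14: 14 each from A, B, C, D, F = 14*5 = 70 chips; eligible A, B, C, D, F
Layer 15-18: 4 each from A, B, C, F = 4*4 = 16 chips; eligible A, B, C, F
Layer 19-28: 10 each from A, C, F = 10*3 = 30 chips; eligible A, C, F
Layer 29-147: 119 each from A, F = 119*2 = 238 chips; eligible A, F

Pot 1: 70 chips, eligible: A, B, C, D, F
Pot 2: 16 chips, eligible: A, B, C, F
Pot 3: 30 chips, eligible: A, C, F
Pot 4: 238 chips, eligible: A, F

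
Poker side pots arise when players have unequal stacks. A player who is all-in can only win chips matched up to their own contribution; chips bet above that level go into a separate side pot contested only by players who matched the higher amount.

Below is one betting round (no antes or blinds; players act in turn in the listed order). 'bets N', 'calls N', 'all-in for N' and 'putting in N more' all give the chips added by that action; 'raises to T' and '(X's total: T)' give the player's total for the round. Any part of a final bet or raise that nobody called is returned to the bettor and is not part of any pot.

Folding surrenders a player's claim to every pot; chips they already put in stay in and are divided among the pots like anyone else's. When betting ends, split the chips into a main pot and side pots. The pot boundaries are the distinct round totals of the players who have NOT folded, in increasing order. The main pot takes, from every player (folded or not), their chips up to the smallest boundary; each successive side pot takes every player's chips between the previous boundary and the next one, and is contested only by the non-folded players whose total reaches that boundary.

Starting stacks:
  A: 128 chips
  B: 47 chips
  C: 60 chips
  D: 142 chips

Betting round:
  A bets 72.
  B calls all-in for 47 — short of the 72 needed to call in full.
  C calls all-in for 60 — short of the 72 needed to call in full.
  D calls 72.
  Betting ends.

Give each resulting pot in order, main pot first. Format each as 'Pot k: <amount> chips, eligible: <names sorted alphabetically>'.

Pot 1: 188 chips, eligible: A, B, C, D
Pot 2: 39 chips, eligible: A, C, D
Pot 3: 24 chips, eligible: A, D

Derivation:
Contributions: A=72, B=47, C=60, D=72
Pot levels (distinct totals of non-folded players): 47, 60, 72
Layer 1-47: 47 each from A, B, C, D = 47*4 = 188 chips; eligible A, B, C, D
Layer 48-60: 13 each from A, C, D = 13*3 = 39 chips; eligible A, C, D
Layer 61-72: 12 each from A, D = 12*2 = 24 chips; eligible A, D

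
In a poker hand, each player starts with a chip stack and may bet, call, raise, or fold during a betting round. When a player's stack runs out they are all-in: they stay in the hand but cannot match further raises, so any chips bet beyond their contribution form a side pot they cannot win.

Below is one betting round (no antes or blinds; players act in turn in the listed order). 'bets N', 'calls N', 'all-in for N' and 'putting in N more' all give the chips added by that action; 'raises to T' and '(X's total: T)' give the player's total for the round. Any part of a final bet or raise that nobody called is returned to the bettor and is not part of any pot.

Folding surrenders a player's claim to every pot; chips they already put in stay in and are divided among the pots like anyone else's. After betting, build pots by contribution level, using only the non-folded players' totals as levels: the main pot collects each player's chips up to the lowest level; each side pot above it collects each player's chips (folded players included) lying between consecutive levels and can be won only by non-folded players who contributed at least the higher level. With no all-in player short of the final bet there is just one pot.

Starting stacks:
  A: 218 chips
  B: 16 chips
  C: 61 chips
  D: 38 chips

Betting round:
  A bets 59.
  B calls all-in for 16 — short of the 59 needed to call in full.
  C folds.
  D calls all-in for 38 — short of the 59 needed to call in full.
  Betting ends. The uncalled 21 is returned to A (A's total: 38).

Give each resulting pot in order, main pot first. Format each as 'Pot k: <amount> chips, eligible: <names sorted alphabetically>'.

Contributions (after 21 returned to A): A=38, B=16, D=38
Folded: C
Pot levels (distinct totals of non-folded players): 16, 38
Layer 1-16: 16 each from A, B, D = 16*3 = 48 chips; eligible A, B, D
Layer 17-38: 22 each from A, D = 22*2 = 44 chips; eligible A, D

Pot 1: 48 chips, eligible: A, B, D
Pot 2: 44 chips, eligible: A, D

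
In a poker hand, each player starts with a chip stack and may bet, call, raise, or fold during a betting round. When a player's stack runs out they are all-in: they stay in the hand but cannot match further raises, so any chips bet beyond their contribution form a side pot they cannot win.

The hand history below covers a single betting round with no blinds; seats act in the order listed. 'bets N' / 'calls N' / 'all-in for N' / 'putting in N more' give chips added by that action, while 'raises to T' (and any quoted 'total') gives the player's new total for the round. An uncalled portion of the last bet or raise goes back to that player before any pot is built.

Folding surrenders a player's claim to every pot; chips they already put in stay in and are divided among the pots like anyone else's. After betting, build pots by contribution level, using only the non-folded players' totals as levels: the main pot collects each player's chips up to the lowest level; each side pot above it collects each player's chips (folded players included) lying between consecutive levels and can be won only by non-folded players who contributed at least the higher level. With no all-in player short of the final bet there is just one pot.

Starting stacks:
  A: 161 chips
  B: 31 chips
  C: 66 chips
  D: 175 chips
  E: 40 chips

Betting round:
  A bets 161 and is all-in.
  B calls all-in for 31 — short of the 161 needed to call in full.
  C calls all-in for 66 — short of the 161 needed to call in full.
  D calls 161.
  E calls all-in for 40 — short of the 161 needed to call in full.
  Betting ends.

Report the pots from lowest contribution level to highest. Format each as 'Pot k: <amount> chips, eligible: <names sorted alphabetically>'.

Contributions: A=161, B=31, C=66, D=161, E=40
Pot levels (distinct totals of non-folded players): 31, 40, 66, 161
Layer 1-31: 31 each from A, B, C, D, E = 31*5 = 155 chips; eligible A, B, C, D, E
Layer 32-40: 9 each from A, C, D, E = 9*4 = 36 chips; eligible A, C, D, E
Layer 41-66: 26 each from A, C, D = 26*3 = 78 chips; eligible A, C, D
Layer 67-161: 95 each from A, D = 95*2 = 190 chips; eligible A, D

Pot 1: 155 chips, eligible: A, B, C, D, E
Pot 2: 36 chips, eligible: A, C, D, E
Pot 3: 78 chips, eligible: A, C, D
Pot 4: 190 chips, eligible: A, D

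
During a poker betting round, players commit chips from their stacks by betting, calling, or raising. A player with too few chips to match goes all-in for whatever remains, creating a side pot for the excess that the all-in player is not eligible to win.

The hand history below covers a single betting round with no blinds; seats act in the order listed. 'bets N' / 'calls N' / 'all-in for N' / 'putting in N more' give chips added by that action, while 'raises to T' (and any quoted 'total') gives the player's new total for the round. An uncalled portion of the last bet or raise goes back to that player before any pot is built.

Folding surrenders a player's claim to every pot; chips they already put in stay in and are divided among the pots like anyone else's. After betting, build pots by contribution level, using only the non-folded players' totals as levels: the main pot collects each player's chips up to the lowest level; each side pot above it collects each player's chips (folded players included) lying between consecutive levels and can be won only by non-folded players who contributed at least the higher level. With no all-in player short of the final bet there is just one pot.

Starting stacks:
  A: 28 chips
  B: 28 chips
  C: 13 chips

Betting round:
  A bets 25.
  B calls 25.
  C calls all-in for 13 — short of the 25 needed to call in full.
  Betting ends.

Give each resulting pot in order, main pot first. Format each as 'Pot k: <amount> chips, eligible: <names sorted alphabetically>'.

Pot 1: 39 chips, eligible: A, B, C
Pot 2: 24 chips, eligible: A, B

Derivation:
Contributions: A=25, B=25, C=13
Pot levels (distinct totals of non-folded players): 13, 25
Layer 1-13: 13 each from A, B, C = 13*3 = 39 chips; eligible A, B, C
Layer 14-25: 12 each from A, B = 12*2 = 24 chips; eligible A, B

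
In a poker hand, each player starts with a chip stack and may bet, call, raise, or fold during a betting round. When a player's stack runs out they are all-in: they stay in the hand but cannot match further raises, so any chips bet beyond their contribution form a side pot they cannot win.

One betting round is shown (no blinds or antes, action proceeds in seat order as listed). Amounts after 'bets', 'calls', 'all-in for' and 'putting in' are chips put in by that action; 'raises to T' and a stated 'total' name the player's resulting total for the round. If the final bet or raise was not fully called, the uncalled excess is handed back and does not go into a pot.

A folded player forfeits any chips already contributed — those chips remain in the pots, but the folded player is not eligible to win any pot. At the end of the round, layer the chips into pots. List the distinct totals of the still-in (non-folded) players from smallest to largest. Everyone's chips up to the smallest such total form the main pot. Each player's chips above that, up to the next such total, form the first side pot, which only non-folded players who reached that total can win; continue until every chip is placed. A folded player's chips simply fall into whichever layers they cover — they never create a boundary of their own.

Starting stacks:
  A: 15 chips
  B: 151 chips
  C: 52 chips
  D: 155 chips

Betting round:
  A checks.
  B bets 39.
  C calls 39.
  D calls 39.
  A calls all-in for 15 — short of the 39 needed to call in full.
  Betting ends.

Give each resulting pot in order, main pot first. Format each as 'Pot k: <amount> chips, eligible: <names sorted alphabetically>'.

Pot 1: 60 chips, eligible: A, B, C, D
Pot 2: 72 chips, eligible: B, C, D

Derivation:
Contributions: A=15, B=39, C=39, D=39
Pot levels (distinct totals of non-folded players): 15, 39
Layer 1-15: 15 each from A, B, C, D = 15*4 = 60 chips; eligible A, B, C, D
Layer 16-39: 24 each from B, C, D = 24*3 = 72 chips; eligible B, C, D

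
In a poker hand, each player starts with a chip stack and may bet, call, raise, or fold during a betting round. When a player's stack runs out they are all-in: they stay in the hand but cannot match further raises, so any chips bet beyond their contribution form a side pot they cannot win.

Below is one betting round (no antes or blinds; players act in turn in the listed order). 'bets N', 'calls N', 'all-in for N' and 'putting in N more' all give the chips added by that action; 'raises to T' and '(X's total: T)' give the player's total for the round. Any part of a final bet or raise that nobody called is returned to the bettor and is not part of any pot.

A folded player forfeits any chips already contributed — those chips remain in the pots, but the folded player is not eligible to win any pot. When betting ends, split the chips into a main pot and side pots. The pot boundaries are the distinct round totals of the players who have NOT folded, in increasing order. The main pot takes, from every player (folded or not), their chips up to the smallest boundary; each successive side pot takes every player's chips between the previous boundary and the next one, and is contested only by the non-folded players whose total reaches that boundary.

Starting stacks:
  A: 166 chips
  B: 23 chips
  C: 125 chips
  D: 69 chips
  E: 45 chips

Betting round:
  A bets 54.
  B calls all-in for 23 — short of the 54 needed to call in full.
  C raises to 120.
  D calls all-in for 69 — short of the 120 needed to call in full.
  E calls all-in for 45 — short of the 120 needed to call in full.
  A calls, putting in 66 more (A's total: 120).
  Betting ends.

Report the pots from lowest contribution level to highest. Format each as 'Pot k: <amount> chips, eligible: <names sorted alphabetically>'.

Contributions: A=120, B=23, C=120, D=69, E=45
Pot levels (distinct totals of non-folded players): 23, 45, 69, 120
Layer 1-23: 23 each from A, B, C, D, E = 23*5 = 115 chips; eligible A, B, C, D, E
Layer 24-45: 22 each from A, C, D, E = 22*4 = 88 chips; eligible A, C, D, E
Layer 46-69: 24 each from A, C, D = 24*3 = 72 chips; eligible A, C, D
Layer 70-120: 51 each from A, C = 51*2 = 102 chips; eligible A, C

Pot 1: 115 chips, eligible: A, B, C, D, E
Pot 2: 88 chips, eligible: A, C, D, E
Pot 3: 72 chips, eligible: A, C, D
Pot 4: 102 chips, eligible: A, C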